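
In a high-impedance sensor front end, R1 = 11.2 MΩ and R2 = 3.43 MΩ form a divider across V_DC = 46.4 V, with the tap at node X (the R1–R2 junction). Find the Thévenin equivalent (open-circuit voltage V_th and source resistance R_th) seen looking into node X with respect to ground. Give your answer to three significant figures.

V_th is the unloaded tap voltage: V_DC · R2/(R1+R2) = 46.4 × 0.2344 = 10.88 V.
With V_DC suppressed (replaced by a short), R_th = R1 ‖ R2 = (11.20 × 3.43)/(11.20 + 3.43) = 2.626 MΩ.

V_th ≈ 10.9 V, R_th ≈ 2.63 MΩ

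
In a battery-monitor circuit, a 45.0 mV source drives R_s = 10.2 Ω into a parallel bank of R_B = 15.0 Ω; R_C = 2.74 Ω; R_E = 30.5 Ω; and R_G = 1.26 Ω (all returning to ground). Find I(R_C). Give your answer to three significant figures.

Parallel bank: R_p = 1/(1/15.0 + 1/2.74 + 1/30.5 + 1/1.26) = 0.7949 Ω.
Node voltage V_A = V_s · R_p/(R_s + R_p) = 45.0 × 0.07229 = 3.253 mV.
I(R_C) = V_A / R_C = 3.253/2.74 = 1.187 mA.
(Check via current divider: I_total = 4.093 mA; share G_k/ΣG = 0.2901 → same result.)

I ≈ 1.19 mA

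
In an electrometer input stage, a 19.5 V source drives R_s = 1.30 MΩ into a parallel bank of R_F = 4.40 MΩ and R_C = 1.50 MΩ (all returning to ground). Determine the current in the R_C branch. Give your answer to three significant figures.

Equivalent of the parallel group: R_p = 1.119 MΩ.
Node voltage V_A = V_CC · R_p/(R_s + R_p) = 19.5 × 0.4625 = 9.019 V.
I(R_C) = V_A / R_C = 9.019/1.50 = 6.013 µA.
(Check via current divider: I_total = 8.062 µA; share G_k/ΣG = 0.7458 → same result.)

I ≈ 6.01 µA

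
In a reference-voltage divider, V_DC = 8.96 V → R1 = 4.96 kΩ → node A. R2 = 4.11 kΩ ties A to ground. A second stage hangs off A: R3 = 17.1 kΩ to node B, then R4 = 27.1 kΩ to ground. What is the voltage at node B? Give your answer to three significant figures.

Node A sees R2 in parallel with the series input of stage 2, R3 + R4 = 44.20 kΩ.
Effective lower resistance at A: R2 ‖ 44.20 = 3.760 kΩ.
V_A = 8.96 × 3.760/(4.96 + 3.760) = 3.864 V.
V_B = V_A × 0.6131 = 2.369 V.

V_B ≈ 2.37 V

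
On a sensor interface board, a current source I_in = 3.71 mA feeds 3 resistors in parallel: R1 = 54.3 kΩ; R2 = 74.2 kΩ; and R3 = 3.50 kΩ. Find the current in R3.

Conductances: ΣG = 1/54.3 + 1/74.2 + 1/3.50 = 0.3176 (1/kΩ).
Current divider: I(R3) = I_in · G_k/ΣG = 3.71 × (0.2857/0.3176) = 3.71 × 0.8996 = 3.337 mA.

I ≈ 3.34 mA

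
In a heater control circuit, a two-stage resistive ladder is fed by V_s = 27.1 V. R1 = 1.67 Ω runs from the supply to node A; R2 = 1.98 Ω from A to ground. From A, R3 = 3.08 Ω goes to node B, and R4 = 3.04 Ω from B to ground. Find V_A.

V_A ≈ 12.8 V

Looking into the second stage from A: R3 + R4 = 6.120 Ω appears in parallel with R2.
Effective lower resistance at A: R2 ‖ 6.120 = 1.496 Ω.
First divider: V_A = V_s · 1.496/(1.67 + 1.496) = 12.81 V.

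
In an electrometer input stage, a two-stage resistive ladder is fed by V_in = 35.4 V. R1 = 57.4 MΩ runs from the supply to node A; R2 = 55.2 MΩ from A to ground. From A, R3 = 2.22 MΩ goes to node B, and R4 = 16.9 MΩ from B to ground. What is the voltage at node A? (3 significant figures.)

V_A ≈ 7.02 V

The second stage (R3 + R4 = 19.12 MΩ) loads node A in parallel with R2.
Effective lower resistance at A: R2 ‖ 19.12 = 14.20 MΩ.
V_A = 35.4 × 14.20/(57.4 + 14.20) = 7.021 V.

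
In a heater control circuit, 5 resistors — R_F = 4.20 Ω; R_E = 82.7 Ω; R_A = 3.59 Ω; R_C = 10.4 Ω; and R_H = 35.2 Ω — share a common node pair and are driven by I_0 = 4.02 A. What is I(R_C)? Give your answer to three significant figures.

I ≈ 0.592 A

Total conductance ΣG = 1/4.20 + 1/82.7 + 1/3.59 + 1/10.4 + 1/35.2 = 0.6533 (units of 1/Ω).
Current divider: I(R_C) = I_0 · G_k/ΣG = 4.02 × (0.09615/0.6533) = 4.02 × 0.1472 = 0.5917 A.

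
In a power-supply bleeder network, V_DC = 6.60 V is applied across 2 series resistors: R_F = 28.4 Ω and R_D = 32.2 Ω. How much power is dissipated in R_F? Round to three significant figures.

P ≈ 0.337 W

The common current is I = 6.60/60.60 = 0.1089 A.
P = I²R = 0.01186 × 28.4 = 0.3369 W.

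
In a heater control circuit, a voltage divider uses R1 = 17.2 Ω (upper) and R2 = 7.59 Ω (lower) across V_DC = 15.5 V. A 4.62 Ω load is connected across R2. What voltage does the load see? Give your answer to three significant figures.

The load sits in parallel with R2, giving an effective lower resistance R2' = R2·R_L/(R2+R_L) = 2.872 Ω.
Now apply the divider: V_out = 15.5 × 0.1431 = 2.218 V.

V_out ≈ 2.22 V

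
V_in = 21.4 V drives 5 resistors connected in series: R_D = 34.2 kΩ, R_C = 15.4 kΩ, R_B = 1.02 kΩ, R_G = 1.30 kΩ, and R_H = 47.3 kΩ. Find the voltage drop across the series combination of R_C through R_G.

V ≈ 3.82 V

Total series resistance ΣR = 34.2 + 15.4 + 1.02 + 1.30 + 47.3 = 99.22 kΩ.
R_{R_C..R_G} = 15.4 + 1.02 + 1.30 = 17.72 kΩ.
Voltage divider: V = V_in · (17.72 / 99.22) = 21.4 × 0.1786 = 3.822 V.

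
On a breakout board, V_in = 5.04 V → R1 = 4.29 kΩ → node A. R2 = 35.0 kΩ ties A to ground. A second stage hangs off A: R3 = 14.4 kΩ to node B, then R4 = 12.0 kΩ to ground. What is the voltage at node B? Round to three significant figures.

V_B ≈ 1.78 V

Node A sees R2 in parallel with the series input of stage 2, R3 + R4 = 26.40 kΩ.
R2 ‖ (R3+R4) = 15.05 kΩ.
So V_A = 5.04 × 0.7782 = 3.922 V.
Then the unloaded second divider: V_B = V_A × R4/(R3+R4) = 3.922 × 0.4545 = 1.783 V.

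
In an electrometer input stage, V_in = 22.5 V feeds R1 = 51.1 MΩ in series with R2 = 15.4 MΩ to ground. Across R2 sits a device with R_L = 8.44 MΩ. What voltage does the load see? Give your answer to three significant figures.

First combine the lower leg with the load: R2 ‖ R_L = 5.452 MΩ.
Now apply the divider: V_out = 22.5 × 0.09641 = 2.169 V.

V_out ≈ 2.17 V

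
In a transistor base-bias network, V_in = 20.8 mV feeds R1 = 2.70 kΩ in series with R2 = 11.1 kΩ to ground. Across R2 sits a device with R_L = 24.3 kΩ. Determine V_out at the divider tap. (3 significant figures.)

V_out ≈ 15.4 mV

R2 ‖ R_L = (11.1 × 24.3)/(11.1 + 24.3) = 7.619 kΩ.
Now apply the divider: V_out = 20.8 × 0.7384 = 15.36 mV.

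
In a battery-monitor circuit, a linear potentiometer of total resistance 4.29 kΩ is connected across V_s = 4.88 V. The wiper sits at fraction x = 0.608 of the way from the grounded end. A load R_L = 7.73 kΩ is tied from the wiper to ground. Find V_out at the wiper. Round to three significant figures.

Split the track: R_lower = x·R_p = 2.608 kΩ, R_upper = (1−x)·R_p = 1.682 kΩ.
(x·R_p) ‖ R_L = 1.950 kΩ.
V_out = 4.88 × 1.950/(1.682 + 1.950) = 2.620 V.
(Unloaded: V_out = x·V_s = 2.97 V.)

V_out ≈ 2.62 V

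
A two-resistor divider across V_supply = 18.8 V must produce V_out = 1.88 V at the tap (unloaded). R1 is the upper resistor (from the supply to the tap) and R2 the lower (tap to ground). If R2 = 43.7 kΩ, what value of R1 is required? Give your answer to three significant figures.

Required fraction k = V_out/V_supply = 0.1000.
Rearranging, R1 = R2·(1−k)/k = 43.7 × 9.000 = 393.3 kΩ.

R1 ≈ 393 kΩ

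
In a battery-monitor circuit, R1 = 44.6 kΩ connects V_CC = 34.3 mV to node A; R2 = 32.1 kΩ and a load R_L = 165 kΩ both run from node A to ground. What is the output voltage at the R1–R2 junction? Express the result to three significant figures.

V_out ≈ 12.9 mV

R2 ‖ R_L = (32.1 × 165)/(32.1 + 165) = 26.87 kΩ.
Then V_out = V_CC · R2'/(R1 + R2') = 34.3 × 26.87/71.47 = 12.90 mV.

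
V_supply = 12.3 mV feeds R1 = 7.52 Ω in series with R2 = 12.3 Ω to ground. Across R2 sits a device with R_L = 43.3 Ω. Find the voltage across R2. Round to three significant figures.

V_out ≈ 6.89 mV

First combine the lower leg with the load: R2 ‖ R_L = 9.579 Ω.
Now apply the divider: V_out = 12.3 × 0.5602 = 6.891 mV.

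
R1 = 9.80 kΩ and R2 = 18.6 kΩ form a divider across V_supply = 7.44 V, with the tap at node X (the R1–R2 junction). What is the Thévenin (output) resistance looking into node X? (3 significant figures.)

R_th ≈ 6.42 kΩ

With V_supply suppressed (replaced by a short), R_th = R1 ‖ R2 = (9.800 × 18.6)/(9.800 + 18.6) = 6.418 kΩ.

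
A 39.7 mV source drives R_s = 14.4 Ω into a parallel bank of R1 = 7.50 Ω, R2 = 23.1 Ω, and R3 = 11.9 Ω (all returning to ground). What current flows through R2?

I ≈ 0.362 mA

Equivalent of the parallel group: R_p = 3.836 Ω.
V_A by voltage divider: V_A = 39.7 × 3.836/(14.4 + 3.836) = 8.352 mV.
I(R2) = V_A / R2 = 8.352/23.1 = 0.3616 mA.
(Check via current divider: I_total = 2.177 mA; share G_k/ΣG = 0.1661 → same result.)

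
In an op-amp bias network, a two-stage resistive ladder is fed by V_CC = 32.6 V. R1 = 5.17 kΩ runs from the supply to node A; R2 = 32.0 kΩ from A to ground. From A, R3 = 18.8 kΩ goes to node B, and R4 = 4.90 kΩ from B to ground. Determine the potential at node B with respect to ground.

V_B ≈ 4.89 V

Node A sees R2 in parallel with the series input of stage 2, R3 + R4 = 23.70 kΩ.
R2 ‖ (R3+R4) = 13.62 kΩ.
First divider: V_A = V_CC · 13.62/(5.17 + 13.62) = 23.63 V.
Stage 2 is unloaded, so V_B = V_A · R4/(R3+R4) = 23.63 × 4.90/23.70 = 4.885 V.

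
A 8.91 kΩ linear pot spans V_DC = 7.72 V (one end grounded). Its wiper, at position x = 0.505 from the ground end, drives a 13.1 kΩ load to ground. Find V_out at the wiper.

The pot divides into 4.410 kΩ above the wiper and 4.500 kΩ below.
R_L loads the lower segment: effective lower R = 3.349 kΩ.
Loaded-divider output: V_out = 7.72 × 0.4316 = 3.332 V.

V_out ≈ 3.33 V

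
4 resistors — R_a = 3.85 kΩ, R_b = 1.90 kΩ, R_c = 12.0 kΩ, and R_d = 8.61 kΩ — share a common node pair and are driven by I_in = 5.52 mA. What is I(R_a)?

Conductances: ΣG = 1/3.85 + 1/1.90 + 1/12.0 + 1/8.61 = 0.9855 (1/kΩ).
Current divider: I(R_a) = I_in · G_k/ΣG = 5.52 × (0.2597/0.9855) = 5.52 × 0.2636 = 1.455 mA.

I ≈ 1.45 mA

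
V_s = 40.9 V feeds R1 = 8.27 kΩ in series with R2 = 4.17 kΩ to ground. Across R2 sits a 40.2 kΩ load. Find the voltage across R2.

First combine the lower leg with the load: R2 ‖ R_L = 3.778 kΩ.
Voltage divider with the loaded lower leg: V_out = 40.9 × 3.778/(8.27 + 3.778) = 40.9 × 0.3136 = 12.83 V.

V_out ≈ 12.8 V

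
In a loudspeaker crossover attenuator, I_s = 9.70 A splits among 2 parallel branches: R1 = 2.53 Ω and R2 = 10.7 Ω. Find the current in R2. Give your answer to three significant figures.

For two parallel branches, I_k = I_s · (other R)/(sum of R).
I(R2) = 9.70 × 2.53/(2.53 + 10.7) = 9.70 × 0.1912 = 1.855 A.

I ≈ 1.85 A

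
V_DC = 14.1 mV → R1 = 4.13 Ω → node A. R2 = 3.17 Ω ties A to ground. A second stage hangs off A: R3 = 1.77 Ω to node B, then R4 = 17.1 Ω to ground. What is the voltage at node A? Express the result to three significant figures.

Node A sees R2 in parallel with the series input of stage 2, R3 + R4 = 18.87 Ω.
R2 ‖ (R3+R4) = 2.714 Ω.
So V_A = 14.1 × 0.3966 = 5.591 mV.

V_A ≈ 5.59 mV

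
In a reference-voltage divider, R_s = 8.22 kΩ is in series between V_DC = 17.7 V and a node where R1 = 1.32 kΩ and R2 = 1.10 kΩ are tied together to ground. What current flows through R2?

Equivalent of the parallel group: R_p = 0.6000 kΩ.
V_A = 17.7 × 0.6000/8.820 = 1.204 V.
I(R2) = V_A / R2 = 1.204/1.10 = 1.095 mA.

I ≈ 1.09 mA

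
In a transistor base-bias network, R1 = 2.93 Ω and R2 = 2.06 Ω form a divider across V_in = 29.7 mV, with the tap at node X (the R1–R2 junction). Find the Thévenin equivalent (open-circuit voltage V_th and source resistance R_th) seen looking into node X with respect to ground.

V_th is the unloaded tap voltage: V_in · R2/(R1+R2) = 29.7 × 0.4128 = 12.26 mV.
Zeroing V_in shorts the top of R1 to ground, so R_th = R1 ‖ R2 = 1.210 Ω.

V_th ≈ 12.3 mV, R_th ≈ 1.21 Ω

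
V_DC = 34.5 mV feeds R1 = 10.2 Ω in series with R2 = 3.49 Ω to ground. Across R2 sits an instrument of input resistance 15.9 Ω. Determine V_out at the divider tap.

V_out ≈ 7.56 mV

The load sits in parallel with R2, giving an effective lower resistance R2' = R2·R_L/(R2+R_L) = 2.862 Ω.
Voltage divider with the loaded lower leg: V_out = 34.5 × 2.862/(10.2 + 2.862) = 34.5 × 0.2191 = 7.559 mV.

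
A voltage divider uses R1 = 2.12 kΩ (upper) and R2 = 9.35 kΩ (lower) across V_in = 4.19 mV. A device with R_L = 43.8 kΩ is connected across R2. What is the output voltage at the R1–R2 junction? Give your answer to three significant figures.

V_out ≈ 3.29 mV

First combine the lower leg with the load: R2 ‖ R_L = 7.705 kΩ.
Now apply the divider: V_out = 4.19 × 0.7842 = 3.286 mV.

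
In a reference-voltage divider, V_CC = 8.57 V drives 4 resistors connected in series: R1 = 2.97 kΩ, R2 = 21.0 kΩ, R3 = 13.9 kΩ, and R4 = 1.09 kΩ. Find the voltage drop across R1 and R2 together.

Total series resistance ΣR = 2.97 + 21.0 + 13.9 + 1.09 = 38.96 kΩ.
R_{R1..R2} = 2.97 + 21.0 = 23.97 kΩ.
Voltage divider: V = V_CC · (23.97 / 38.96) = 8.57 × 0.6152 = 5.273 V.

V ≈ 5.27 V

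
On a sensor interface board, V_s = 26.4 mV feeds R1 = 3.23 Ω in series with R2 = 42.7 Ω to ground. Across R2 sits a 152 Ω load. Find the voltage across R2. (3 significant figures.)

V_out ≈ 24.1 mV

First combine the lower leg with the load: R2 ‖ R_L = 33.34 Ω.
Voltage divider with the loaded lower leg: V_out = 26.4 × 33.34/(3.23 + 33.34) = 26.4 × 0.9117 = 24.07 mV.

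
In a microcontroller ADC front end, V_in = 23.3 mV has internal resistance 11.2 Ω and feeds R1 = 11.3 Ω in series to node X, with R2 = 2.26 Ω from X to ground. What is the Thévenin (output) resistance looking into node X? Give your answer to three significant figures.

R1' = 11.2 + 11.3 = 22.50 Ω (source resistance + R1).
Looking into X with the source shorted: R_th = R1'·R2/(R1'+R2) = 22.50 × 2.26/24.76 = 2.054 Ω.

R_th ≈ 2.05 Ω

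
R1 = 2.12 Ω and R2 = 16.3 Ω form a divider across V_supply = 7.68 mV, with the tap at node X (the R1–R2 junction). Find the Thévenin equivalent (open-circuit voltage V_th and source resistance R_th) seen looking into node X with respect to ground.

Open-circuit (no load on X): V_th = V_supply · R2/(R1 + R2) = 7.68 × 16.3/(2.120 + 16.3) = 6.796 mV.
Zeroing V_supply shorts the top of R1 to ground, so R_th = R1 ‖ R2 = 1.876 Ω.

V_th ≈ 6.80 mV, R_th ≈ 1.88 Ω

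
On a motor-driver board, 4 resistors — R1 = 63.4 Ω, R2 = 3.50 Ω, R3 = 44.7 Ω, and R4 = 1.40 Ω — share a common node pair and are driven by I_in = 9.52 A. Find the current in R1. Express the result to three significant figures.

Conductances: ΣG = 1/63.4 + 1/3.50 + 1/44.7 + 1/1.40 = 1.038 (1/Ω).
Current divider: I(R1) = I_in · G_k/ΣG = 9.52 × (0.01577/1.038) = 9.52 × 0.01519 = 0.1446 A.

I ≈ 0.145 A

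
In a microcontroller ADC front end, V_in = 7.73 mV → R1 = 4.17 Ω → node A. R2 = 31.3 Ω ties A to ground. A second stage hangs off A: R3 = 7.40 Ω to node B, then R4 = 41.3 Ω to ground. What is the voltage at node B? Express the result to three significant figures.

Node A sees R2 in parallel with the series input of stage 2, R3 + R4 = 48.70 Ω.
Effective lower resistance at A: R2 ‖ 48.70 = 19.05 Ω.
First divider: V_A = V_in · 19.05/(4.17 + 19.05) = 6.342 mV.
V_B = V_A × 0.8480 = 5.378 mV.

V_B ≈ 5.38 mV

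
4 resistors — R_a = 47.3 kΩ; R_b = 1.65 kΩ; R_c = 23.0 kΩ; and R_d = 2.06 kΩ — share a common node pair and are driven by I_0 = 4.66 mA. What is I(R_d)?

I ≈ 1.96 mA

Conductances: ΣG = 1/47.3 + 1/1.65 + 1/23.0 + 1/2.06 = 1.156 (1/kΩ).
Current divider: I(R_d) = I_0 · G_k/ΣG = 4.66 × (0.4854/1.156) = 4.66 × 0.4199 = 1.957 mA.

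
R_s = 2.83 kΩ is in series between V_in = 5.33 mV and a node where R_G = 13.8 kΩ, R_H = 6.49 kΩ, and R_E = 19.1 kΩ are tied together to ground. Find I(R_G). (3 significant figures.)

I ≈ 0.216 µA

Parallel bank: R_p = 1/(1/13.8 + 1/6.49 + 1/19.1) = 3.585 kΩ.
Node voltage V_A = V_in · R_p/(R_s + R_p) = 5.33 × 0.5589 = 2.979 mV.
Branch current I = V_A/R_G = 2.979/13.8 = 0.2159 µA.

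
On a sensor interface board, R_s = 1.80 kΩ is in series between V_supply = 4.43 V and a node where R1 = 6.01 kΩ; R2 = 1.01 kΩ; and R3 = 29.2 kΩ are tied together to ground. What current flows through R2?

Combine the parallel branches: R_p = (1/6.01 + 1/1.01 + 1/29.2)⁻¹ = 0.8398 kΩ.
Node voltage V_A = V_supply · R_p/(R_s + R_p) = 4.43 × 0.3181 = 1.409 V.
Branch current I = V_A/R2 = 1.409/1.01 = 1.395 mA.

I ≈ 1.40 mA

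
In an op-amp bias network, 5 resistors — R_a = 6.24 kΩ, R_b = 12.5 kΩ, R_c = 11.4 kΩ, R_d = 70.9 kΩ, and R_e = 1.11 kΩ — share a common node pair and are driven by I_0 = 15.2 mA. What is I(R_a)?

I ≈ 1.96 mA

Total conductance ΣG = 1/6.24 + 1/12.5 + 1/11.4 + 1/70.9 + 1/1.11 = 1.243 (units of 1/kΩ).
Current divider: I(R_a) = I_0 · G_k/ΣG = 15.2 × (0.1603/1.243) = 15.2 × 0.1289 = 1.960 mA.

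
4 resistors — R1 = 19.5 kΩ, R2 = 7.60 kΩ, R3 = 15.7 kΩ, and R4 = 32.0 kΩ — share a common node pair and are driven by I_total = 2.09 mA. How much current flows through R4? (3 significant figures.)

Conductances: ΣG = 1/19.5 + 1/7.60 + 1/15.7 + 1/32.0 = 0.2778 (1/kΩ).
Current divider: I(R4) = I_total · G_k/ΣG = 2.09 × (0.03125/0.2778) = 2.09 × 0.1125 = 0.2351 mA.

I ≈ 0.235 mA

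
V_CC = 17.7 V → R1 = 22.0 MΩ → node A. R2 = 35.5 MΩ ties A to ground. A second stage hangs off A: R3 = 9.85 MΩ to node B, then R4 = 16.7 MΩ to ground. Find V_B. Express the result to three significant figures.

V_B ≈ 4.55 V

Looking into the second stage from A: R3 + R4 = 26.55 MΩ appears in parallel with R2.
R2 ‖ (R3+R4) = 15.19 MΩ.
V_A = 17.7 × 15.19/(22.0 + 15.19) = 7.229 V.
Then the unloaded second divider: V_B = V_A × R4/(R3+R4) = 7.229 × 0.6290 = 4.547 V.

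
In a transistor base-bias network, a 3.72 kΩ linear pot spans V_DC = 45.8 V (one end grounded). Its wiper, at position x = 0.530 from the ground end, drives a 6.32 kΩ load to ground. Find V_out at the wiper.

V_out ≈ 21.2 V

Lower segment x·R_p = 1.972 kΩ; upper segment (1−x)·R_p = 1.748 kΩ.
Lower segment in parallel with the load: 1.972 ‖ 6.32 = 1.503 kΩ.
V_out = 45.8 × 1.503/(1.748 + 1.503) = 21.17 V.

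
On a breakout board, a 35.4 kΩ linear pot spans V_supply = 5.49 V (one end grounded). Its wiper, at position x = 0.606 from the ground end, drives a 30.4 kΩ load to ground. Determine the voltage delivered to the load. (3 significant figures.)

V_out ≈ 2.60 V

The pot divides into 13.95 kΩ above the wiper and 21.45 kΩ below.
(x·R_p) ‖ R_L = 12.58 kΩ.
Then V_out = V_supply · 12.58/(13.95 + 12.58) = 2.603 V.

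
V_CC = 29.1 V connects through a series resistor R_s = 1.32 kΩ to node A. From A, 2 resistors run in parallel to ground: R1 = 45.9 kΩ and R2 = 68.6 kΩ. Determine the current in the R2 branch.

Equivalent of the parallel group: R_p = 27.50 kΩ.
V_A by voltage divider: V_A = 29.1 × 27.50/(1.32 + 27.50) = 27.77 V.
I(R2) = V_A / R2 = 27.77/68.6 = 0.4048 mA.

I ≈ 0.405 mA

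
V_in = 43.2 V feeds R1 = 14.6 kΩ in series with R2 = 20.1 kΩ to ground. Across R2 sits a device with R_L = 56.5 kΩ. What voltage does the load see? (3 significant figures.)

The load sits in parallel with R2, giving an effective lower resistance R2' = R2·R_L/(R2+R_L) = 14.83 kΩ.
Then V_out = V_in · R2'/(R1 + R2') = 43.2 × 14.83/29.43 = 21.77 V.
(Unloaded it would be 25.0 V; the load pulls it down.)

V_out ≈ 21.8 V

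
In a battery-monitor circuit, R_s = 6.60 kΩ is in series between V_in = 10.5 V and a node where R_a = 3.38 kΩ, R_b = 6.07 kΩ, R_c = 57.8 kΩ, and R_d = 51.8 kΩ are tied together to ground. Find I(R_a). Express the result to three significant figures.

I ≈ 0.726 mA

Combine the parallel branches: R_p = (1/3.38 + 1/6.07 + 1/57.8 + 1/51.8)⁻¹ = 2.011 kΩ.
Node voltage V_A = V_in · R_p/(R_s + R_p) = 10.5 × 0.2336 = 2.452 V.
I(R_a) = V_A / R_a = 2.452/3.38 = 0.7256 mA.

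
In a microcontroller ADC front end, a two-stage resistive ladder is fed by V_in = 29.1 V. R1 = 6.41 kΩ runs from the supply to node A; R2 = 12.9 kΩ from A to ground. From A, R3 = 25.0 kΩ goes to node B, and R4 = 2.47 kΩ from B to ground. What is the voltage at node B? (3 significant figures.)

V_B ≈ 1.51 V

Node A sees R2 in parallel with the series input of stage 2, R3 + R4 = 27.47 kΩ.
R2 ‖ (R3+R4) = 8.778 kΩ.
So V_A = 29.1 × 0.5780 = 16.82 V.
V_B = V_A × 0.08992 = 1.512 V.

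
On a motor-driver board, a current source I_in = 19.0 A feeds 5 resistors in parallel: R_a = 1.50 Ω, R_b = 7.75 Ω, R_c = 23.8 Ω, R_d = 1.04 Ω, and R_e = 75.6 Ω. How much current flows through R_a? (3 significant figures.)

I ≈ 6.99 A

Conductances: ΣG = 1/1.50 + 1/7.75 + 1/23.8 + 1/1.04 + 1/75.6 = 1.812 (1/Ω).
Current divider: I(R_a) = I_in · G_k/ΣG = 19.0 × (0.6667/1.812) = 19.0 × 0.3678 = 6.989 A.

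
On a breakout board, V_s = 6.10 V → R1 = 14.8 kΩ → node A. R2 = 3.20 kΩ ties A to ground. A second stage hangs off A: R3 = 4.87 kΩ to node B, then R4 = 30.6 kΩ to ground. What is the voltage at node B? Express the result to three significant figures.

V_B ≈ 0.871 V

The second stage (R3 + R4 = 35.47 kΩ) loads node A in parallel with R2.
Effective lower resistance at A: R2 ‖ 35.47 = 2.935 kΩ.
V_A = 6.10 × 2.935/(14.8 + 2.935) = 1.010 V.
Then the unloaded second divider: V_B = V_A × R4/(R3+R4) = 1.010 × 0.8627 = 0.8709 V.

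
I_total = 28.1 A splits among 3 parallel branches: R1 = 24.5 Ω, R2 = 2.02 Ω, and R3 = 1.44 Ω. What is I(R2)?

Total conductance ΣG = 1/24.5 + 1/2.02 + 1/1.44 = 1.230 (units of 1/Ω).
Current divider: I(R2) = I_total · G_k/ΣG = 28.1 × (0.4950/1.230) = 28.1 × 0.4024 = 11.31 A.

I ≈ 11.3 A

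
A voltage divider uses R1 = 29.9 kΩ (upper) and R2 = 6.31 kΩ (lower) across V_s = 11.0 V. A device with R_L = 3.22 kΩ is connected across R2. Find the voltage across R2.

V_out ≈ 0.732 V

R2 ‖ R_L = (6.31 × 3.22)/(6.31 + 3.22) = 2.132 kΩ.
Voltage divider with the loaded lower leg: V_out = 11.0 × 2.132/(29.9 + 2.132) = 11.0 × 0.06656 = 0.7322 V.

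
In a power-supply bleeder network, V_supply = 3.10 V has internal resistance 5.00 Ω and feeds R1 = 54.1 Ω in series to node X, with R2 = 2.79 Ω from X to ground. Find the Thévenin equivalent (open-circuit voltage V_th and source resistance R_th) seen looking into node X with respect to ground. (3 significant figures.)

V_th ≈ 0.140 V, R_th ≈ 2.66 Ω

R1' = 5.00 + 54.1 = 59.10 Ω (source resistance + R1).
With X open, the divider is unloaded: V_th = 3.10 × 2.79/61.89 = 0.1397 V.
Zeroing V_supply shorts the top of R1' to ground, so R_th = R1' ‖ R2 = 2.664 Ω.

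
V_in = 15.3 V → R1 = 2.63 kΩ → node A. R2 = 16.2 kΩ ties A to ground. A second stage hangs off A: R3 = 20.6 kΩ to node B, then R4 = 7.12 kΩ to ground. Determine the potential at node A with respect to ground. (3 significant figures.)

The second stage (R3 + R4 = 27.72 kΩ) loads node A in parallel with R2.
Effective lower resistance at A: R2 ‖ 27.72 = 10.22 kΩ.
So V_A = 15.3 × 0.7954 = 12.17 V.

V_A ≈ 12.2 V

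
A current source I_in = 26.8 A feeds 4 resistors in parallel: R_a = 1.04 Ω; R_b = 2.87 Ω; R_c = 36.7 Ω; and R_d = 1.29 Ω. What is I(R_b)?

Conductances: ΣG = 1/1.04 + 1/2.87 + 1/36.7 + 1/1.29 = 2.112 (1/Ω).
By the current-divider rule, I = I_in · G_k/ΣG = 26.8 × 0.1649 = 4.421 A.

I ≈ 4.42 A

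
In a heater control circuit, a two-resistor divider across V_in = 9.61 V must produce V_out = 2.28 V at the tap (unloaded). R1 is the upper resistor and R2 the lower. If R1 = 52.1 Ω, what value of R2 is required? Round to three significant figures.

R2 ≈ 16.2 Ω

Required fraction k = V_out/V_in = 0.2373.
So R2 = R1 · V_out/(V_in − V_out) = 52.1 × 2.28/(9.61 − 2.28) = 52.1 × 0.3111 = 16.21 Ω.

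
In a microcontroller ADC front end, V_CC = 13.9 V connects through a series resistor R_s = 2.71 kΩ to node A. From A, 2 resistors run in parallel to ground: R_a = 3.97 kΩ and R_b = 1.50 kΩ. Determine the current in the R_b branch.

I ≈ 2.66 mA

Parallel bank: R_p = 1/(1/3.97 + 1/1.50) = 1.089 kΩ.
V_A by voltage divider: V_A = 13.9 × 1.089/(2.71 + 1.089) = 3.984 V.
I(R_b) = V_A / R_b = 3.984/1.50 = 2.656 mA.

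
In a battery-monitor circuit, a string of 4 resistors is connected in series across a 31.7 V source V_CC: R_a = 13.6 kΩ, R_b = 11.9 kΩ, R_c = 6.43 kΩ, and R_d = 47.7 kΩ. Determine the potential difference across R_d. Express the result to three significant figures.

V ≈ 19.0 V

ΣR = 13.6 + 11.9 + 6.43 + 47.7 = 79.63 kΩ.
By the voltage-divider rule, V = 31.7 × 47.70/79.63 = 18.99 V.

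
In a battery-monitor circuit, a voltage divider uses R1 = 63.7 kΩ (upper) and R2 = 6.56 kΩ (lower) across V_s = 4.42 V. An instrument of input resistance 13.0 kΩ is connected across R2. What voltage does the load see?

V_out ≈ 0.283 V

The load sits in parallel with R2, giving an effective lower resistance R2' = R2·R_L/(R2+R_L) = 4.360 kΩ.
Now apply the divider: V_out = 4.42 × 0.06406 = 0.2831 V.
(Unloaded it would be 0.413 V; the load pulls it down.)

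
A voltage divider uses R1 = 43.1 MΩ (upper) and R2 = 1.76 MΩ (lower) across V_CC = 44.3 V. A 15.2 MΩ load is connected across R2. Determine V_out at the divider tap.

The load sits in parallel with R2, giving an effective lower resistance R2' = R2·R_L/(R2+R_L) = 1.577 MΩ.
Then V_out = V_CC · R2'/(R1 + R2') = 44.3 × 1.577/44.68 = 1.564 V.

V_out ≈ 1.56 V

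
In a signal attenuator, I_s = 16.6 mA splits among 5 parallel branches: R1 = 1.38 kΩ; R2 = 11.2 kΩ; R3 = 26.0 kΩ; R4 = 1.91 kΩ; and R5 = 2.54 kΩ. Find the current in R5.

I ≈ 3.69 mA

Conductances: ΣG = 1/1.38 + 1/11.2 + 1/26.0 + 1/1.91 + 1/2.54 = 1.770 (1/kΩ).
Current divider: I(R5) = I_s · G_k/ΣG = 16.6 × (0.3937/1.770) = 16.6 × 0.2225 = 3.693 mA.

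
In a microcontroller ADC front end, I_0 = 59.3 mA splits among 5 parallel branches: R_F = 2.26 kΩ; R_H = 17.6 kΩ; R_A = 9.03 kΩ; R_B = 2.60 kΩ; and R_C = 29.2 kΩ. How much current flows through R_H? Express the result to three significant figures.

I ≈ 3.27 mA

ΣG = 1/2.26 + 1/17.6 + 1/9.03 + 1/2.60 + 1/29.2 = 1.029.
R_H takes the fraction G_k/ΣG = 0.05682/1.029 = 0.05522, so I = 59.3 × 0.05522 = 3.275 mA.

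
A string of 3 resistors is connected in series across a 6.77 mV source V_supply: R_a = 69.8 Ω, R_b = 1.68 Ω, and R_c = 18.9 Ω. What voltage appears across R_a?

Total series resistance ΣR = 69.8 + 1.68 + 18.9 = 90.38 Ω.
By the voltage-divider rule, V = 6.77 × 69.80/90.38 = 5.228 mV.

V ≈ 5.23 mV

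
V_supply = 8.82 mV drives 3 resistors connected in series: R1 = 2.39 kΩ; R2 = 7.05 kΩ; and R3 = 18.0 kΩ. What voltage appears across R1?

Series total: ΣR = 2.39 + 7.05 + 18.0 = 27.44 kΩ.
V = V_supply · R/ΣR = 8.82 × 0.08710 = 0.7682 mV.

V ≈ 0.768 mV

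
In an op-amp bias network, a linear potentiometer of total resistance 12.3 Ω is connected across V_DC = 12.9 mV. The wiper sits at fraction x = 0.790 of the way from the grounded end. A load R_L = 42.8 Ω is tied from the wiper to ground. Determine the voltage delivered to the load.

The pot divides into 2.583 Ω above the wiper and 9.717 Ω below.
Lower segment in parallel with the load: 9.717 ‖ 42.8 = 7.919 Ω.
Loaded-divider output: V_out = 12.9 × 0.7540 = 9.727 mV.
(Unloaded: V_out = x·V_DC = 10.2 mV.)

V_out ≈ 9.73 mV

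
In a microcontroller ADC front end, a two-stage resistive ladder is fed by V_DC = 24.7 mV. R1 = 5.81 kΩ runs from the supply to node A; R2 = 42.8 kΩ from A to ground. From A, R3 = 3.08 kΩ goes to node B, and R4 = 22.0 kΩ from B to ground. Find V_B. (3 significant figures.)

The second stage (R3 + R4 = 25.08 kΩ) loads node A in parallel with R2.
R2 ‖ (R3+R4) = 15.81 kΩ.
First divider: V_A = V_DC · 15.81/(5.81 + 15.81) = 18.06 mV.
V_B = V_A × 0.8772 = 15.85 mV.

V_B ≈ 15.8 mV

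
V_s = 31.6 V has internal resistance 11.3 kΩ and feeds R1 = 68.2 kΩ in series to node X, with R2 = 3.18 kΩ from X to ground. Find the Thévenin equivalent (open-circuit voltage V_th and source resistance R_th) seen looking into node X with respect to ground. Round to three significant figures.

R1' = 11.3 + 68.2 = 79.50 kΩ (source resistance + R1).
V_th is the unloaded tap voltage: V_s · R2/(R1'+R2) = 31.6 × 0.03846 = 1.215 V.
With V_s suppressed (replaced by a short), R_th = R1' ‖ R2 = (79.50 × 3.18)/(79.50 + 3.18) = 3.058 kΩ.

V_th ≈ 1.22 V, R_th ≈ 3.06 kΩ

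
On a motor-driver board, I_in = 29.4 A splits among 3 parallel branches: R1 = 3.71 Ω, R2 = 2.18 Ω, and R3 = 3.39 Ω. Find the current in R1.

Conductances: ΣG = 1/3.71 + 1/2.18 + 1/3.39 = 1.023 (1/Ω).
R1 takes the fraction G_k/ΣG = 0.2695/1.023 = 0.2634, so I = 29.4 × 0.2634 = 7.745 A.

I ≈ 7.74 A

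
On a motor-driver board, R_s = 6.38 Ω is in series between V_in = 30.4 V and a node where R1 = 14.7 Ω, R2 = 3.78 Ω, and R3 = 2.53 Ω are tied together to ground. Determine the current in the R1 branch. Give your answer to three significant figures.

I ≈ 0.366 A

Equivalent of the parallel group: R_p = 1.374 Ω.
Node voltage V_A = V_in · R_p/(R_s + R_p) = 30.4 × 0.1772 = 5.387 V.
I(R1) = V_A / R1 = 5.387/14.7 = 0.3664 A.
(Check via current divider: I_total = 3.921 A; share G_k/ΣG = 0.09347 → same result.)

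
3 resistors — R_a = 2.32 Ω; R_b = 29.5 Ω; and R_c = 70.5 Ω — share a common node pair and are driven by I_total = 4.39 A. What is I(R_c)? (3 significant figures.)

I ≈ 0.130 A

ΣG = 1/2.32 + 1/29.5 + 1/70.5 = 0.4791.
R_c takes the fraction G_k/ΣG = 0.01418/0.4791 = 0.02961, so I = 4.39 × 0.02961 = 0.1300 A.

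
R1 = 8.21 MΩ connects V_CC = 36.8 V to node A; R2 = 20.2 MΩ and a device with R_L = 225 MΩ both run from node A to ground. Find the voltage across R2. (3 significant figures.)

V_out ≈ 25.5 V

The load sits in parallel with R2, giving an effective lower resistance R2' = R2·R_L/(R2+R_L) = 18.54 MΩ.
Then V_out = V_CC · R2'/(R1 + R2') = 36.8 × 18.54/26.75 = 25.50 V.
(Unloaded it would be 26.2 V; the load pulls it down.)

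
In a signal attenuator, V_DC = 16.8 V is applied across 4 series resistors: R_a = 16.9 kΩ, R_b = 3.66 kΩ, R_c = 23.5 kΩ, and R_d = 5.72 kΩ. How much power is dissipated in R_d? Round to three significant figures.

The common current is I = 16.8/49.78 = 0.3375 mA.
V(R_d) = I·R = 1.930 V; P = V·I = 1.930 × 0.3375 = 0.6515 mW.

P ≈ 0.651 mW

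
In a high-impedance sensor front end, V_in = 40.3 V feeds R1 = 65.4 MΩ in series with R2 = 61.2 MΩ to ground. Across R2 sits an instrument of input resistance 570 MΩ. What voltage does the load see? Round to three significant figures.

V_out ≈ 18.5 V

First combine the lower leg with the load: R2 ‖ R_L = 55.27 MΩ.
Now apply the divider: V_out = 40.3 × 0.4580 = 18.46 V.
(Unloaded it would be 19.5 V; the load pulls it down.)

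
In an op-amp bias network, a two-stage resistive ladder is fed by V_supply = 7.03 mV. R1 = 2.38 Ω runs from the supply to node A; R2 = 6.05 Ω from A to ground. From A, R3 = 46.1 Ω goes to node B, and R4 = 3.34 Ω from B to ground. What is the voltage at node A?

The second stage (R3 + R4 = 49.44 Ω) loads node A in parallel with R2.
R2 ‖ (R3+R4) = 5.390 Ω.
First divider: V_A = V_supply · 5.390/(2.38 + 5.390) = 4.877 mV.

V_A ≈ 4.88 mV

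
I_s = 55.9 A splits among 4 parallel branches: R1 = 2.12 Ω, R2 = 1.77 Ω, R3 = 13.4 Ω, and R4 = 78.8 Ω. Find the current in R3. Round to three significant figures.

ΣG = 1/2.12 + 1/1.77 + 1/13.4 + 1/78.8 = 1.124.
By the current-divider rule, I = I_s · G_k/ΣG = 55.9 × 0.06639 = 3.711 A.

I ≈ 3.71 A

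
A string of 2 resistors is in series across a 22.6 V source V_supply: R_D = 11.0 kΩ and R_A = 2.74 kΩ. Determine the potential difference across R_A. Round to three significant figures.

V ≈ 4.51 V

Series total: ΣR = 11.0 + 2.74 = 13.74 kΩ.
Voltage divider: V = V_supply · (2.740 / 13.74) = 22.6 × 0.1994 = 4.507 V.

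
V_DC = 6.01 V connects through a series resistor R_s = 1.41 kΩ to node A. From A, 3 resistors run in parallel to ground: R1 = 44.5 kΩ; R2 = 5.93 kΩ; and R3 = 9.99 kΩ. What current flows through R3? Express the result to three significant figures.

I ≈ 0.426 mA

Parallel bank: R_p = 1/(1/44.5 + 1/5.93 + 1/9.99) = 3.434 kΩ.
V_A = 6.01 × 3.434/4.844 = 4.261 V.
I(R3) = V_A / R3 = 4.261/9.99 = 0.4265 mA.
(Check via current divider: I_total = 1.241 mA; share G_k/ΣG = 0.3437 → same result.)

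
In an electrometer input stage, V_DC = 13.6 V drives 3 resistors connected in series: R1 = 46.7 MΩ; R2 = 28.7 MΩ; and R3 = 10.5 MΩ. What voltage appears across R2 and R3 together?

Total series resistance ΣR = 46.7 + 28.7 + 10.5 = 85.90 MΩ.
R_{R2..R3} = 28.7 + 10.5 = 39.20 MΩ.
Voltage divider: V = V_DC · (39.20 / 85.90) = 13.6 × 0.4563 = 6.206 V.

V ≈ 6.21 V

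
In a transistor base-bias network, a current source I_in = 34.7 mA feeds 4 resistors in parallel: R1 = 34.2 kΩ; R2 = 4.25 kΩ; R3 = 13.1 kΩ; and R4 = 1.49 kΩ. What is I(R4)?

Conductances: ΣG = 1/34.2 + 1/4.25 + 1/13.1 + 1/1.49 = 1.012 (1/kΩ).
By the current-divider rule, I = I_in · G_k/ΣG = 34.7 × 0.6632 = 23.01 mA.

I ≈ 23.0 mA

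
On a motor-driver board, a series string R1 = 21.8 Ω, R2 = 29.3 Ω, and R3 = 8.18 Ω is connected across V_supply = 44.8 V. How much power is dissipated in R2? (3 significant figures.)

Series current I = V_supply/ΣR = 44.8/59.28 = 0.7557 A.
P(R2) = I²·R2 = (0.7557)² × 29.3 = 16.73 W.

P ≈ 16.7 W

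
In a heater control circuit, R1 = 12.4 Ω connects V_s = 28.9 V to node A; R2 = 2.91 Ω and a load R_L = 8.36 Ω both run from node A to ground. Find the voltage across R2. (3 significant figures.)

V_out ≈ 4.29 V

R2 ‖ R_L = (2.91 × 8.36)/(2.91 + 8.36) = 2.159 Ω.
Now apply the divider: V_out = 28.9 × 0.1483 = 4.285 V.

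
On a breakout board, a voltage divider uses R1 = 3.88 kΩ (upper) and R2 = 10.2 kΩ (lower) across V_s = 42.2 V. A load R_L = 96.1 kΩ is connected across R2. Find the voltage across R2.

V_out ≈ 29.7 V

R2 ‖ R_L = (10.2 × 96.1)/(10.2 + 96.1) = 9.221 kΩ.
Then V_out = V_s · R2'/(R1 + R2') = 42.2 × 9.221/13.10 = 29.70 V.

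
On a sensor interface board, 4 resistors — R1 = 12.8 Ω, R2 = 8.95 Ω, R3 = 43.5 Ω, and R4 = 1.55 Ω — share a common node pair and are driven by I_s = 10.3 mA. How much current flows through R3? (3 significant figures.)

I ≈ 0.276 mA

Total conductance ΣG = 1/12.8 + 1/8.95 + 1/43.5 + 1/1.55 = 0.8580 (units of 1/Ω).
By the current-divider rule, I = I_s · G_k/ΣG = 10.3 × 0.02679 = 0.2760 mA.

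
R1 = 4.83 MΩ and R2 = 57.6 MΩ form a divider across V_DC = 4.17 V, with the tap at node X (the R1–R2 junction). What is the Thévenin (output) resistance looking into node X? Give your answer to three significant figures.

R_th ≈ 4.46 MΩ

Looking into X with the source shorted: R_th = R1·R2/(R1+R2) = 4.830 × 57.6/62.43 = 4.456 MΩ.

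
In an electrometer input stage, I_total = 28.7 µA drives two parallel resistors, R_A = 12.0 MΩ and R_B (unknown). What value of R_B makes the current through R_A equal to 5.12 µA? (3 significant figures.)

The fraction through R_A equals R_B/(R_A+R_B).
5.12/28.7 = R_B/(R_A + R_B) → R_B = R_A · (0.1784)/(1 − 0.1784) = 12.0 × 0.2171 = 2.606 MΩ.

R_B ≈ 2.61 MΩ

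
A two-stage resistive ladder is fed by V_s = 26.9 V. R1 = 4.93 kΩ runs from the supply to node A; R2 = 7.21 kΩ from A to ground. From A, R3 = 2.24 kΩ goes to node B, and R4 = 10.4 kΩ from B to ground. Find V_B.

V_B ≈ 10.7 V

Node A sees R2 in parallel with the series input of stage 2, R3 + R4 = 12.64 kΩ.
Effective lower resistance at A: R2 ‖ 12.64 = 4.591 kΩ.
First divider: V_A = V_s · 4.591/(4.93 + 4.591) = 12.97 V.
Then the unloaded second divider: V_B = V_A × R4/(R3+R4) = 12.97 × 0.8228 = 10.67 V.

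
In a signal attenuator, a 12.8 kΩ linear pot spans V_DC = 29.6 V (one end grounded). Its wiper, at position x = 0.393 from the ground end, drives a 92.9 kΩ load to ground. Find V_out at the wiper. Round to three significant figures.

V_out ≈ 11.3 V

The pot divides into 7.770 kΩ above the wiper and 5.030 kΩ below.
R_L loads the lower segment: effective lower R = 4.772 kΩ.
Then V_out = V_DC · 4.772/(7.770 + 4.772) = 11.26 V.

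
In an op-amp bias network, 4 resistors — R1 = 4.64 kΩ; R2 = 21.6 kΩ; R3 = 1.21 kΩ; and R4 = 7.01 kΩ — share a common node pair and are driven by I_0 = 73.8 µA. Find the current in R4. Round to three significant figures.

Conductances: ΣG = 1/4.64 + 1/21.6 + 1/1.21 + 1/7.01 = 1.231 (1/kΩ).
By the current-divider rule, I = I_0 · G_k/ΣG = 73.8 × 0.1159 = 8.553 µA.

I ≈ 8.55 µA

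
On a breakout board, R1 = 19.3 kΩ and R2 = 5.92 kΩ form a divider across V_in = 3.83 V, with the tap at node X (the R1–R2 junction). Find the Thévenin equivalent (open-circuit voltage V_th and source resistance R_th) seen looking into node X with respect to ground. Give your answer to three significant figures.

V_th ≈ 0.899 V, R_th ≈ 4.53 kΩ

Open-circuit (no load on X): V_th = V_in · R2/(R1 + R2) = 3.83 × 5.92/(19.30 + 5.92) = 0.8990 V.
Zeroing V_in shorts the top of R1 to ground, so R_th = R1 ‖ R2 = 4.530 kΩ.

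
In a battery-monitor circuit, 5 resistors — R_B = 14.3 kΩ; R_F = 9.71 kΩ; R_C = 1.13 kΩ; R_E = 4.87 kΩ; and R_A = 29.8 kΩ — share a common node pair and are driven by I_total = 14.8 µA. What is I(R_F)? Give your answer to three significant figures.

I ≈ 1.18 µA

Conductances: ΣG = 1/14.3 + 1/9.71 + 1/1.13 + 1/4.87 + 1/29.8 = 1.297 (1/kΩ).
R_F takes the fraction G_k/ΣG = 0.1030/1.297 = 0.07942, so I = 14.8 × 0.07942 = 1.175 µA.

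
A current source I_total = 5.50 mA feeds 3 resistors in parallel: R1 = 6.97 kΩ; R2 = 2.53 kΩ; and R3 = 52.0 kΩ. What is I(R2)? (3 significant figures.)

Conductances: ΣG = 1/6.97 + 1/2.53 + 1/52.0 = 0.5580 (1/kΩ).
R2 takes the fraction G_k/ΣG = 0.3953/0.5580 = 0.7084, so I = 5.50 × 0.7084 = 3.896 mA.

I ≈ 3.90 mA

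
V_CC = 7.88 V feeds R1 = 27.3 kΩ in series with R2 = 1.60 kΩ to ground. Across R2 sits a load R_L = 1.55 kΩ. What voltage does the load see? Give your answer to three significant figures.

The load sits in parallel with R2, giving an effective lower resistance R2' = R2·R_L/(R2+R_L) = 0.7873 kΩ.
Now apply the divider: V_out = 7.88 × 0.02803 = 0.2209 V.
(Unloaded it would be 0.436 V; the load pulls it down.)

V_out ≈ 0.221 V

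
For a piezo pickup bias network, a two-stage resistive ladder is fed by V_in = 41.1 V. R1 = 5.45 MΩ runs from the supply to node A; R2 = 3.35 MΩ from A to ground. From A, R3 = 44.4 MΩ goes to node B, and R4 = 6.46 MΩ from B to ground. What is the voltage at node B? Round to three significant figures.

The second stage (R3 + R4 = 50.86 MΩ) loads node A in parallel with R2.
Effective lower resistance at A: R2 ‖ 50.86 = 3.143 MΩ.
V_A = 41.1 × 3.143/(5.45 + 3.143) = 15.03 V.
Then the unloaded second divider: V_B = V_A × R4/(R3+R4) = 15.03 × 0.1270 = 1.909 V.

V_B ≈ 1.91 V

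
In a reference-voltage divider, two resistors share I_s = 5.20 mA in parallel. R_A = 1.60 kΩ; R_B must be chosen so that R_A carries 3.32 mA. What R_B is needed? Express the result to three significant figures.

R_B ≈ 2.83 kΩ

In a two-way split, I_A/I_s = R_B/(R_A + R_B).
With f = 0.6385, R_B = R_A · f/(1−f) = 1.60 × 1.766 = 2.826 kΩ.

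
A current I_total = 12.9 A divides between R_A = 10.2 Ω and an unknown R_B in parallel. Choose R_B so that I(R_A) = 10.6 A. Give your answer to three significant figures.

R_B ≈ 47.0 Ω

Two-branch current divider: I_A = I_total · R_B/(R_A + R_B).
10.6/12.9 = R_B/(R_A + R_B) → R_B = R_A · (0.8217)/(1 − 0.8217) = 10.2 × 4.609 = 47.01 Ω.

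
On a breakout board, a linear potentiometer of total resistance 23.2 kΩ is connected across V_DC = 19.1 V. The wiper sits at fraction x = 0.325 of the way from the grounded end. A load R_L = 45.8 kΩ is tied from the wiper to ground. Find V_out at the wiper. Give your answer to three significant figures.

V_out ≈ 5.59 V

Lower segment x·R_p = 7.540 kΩ; upper segment (1−x)·R_p = 15.66 kΩ.
(x·R_p) ‖ R_L = 6.474 kΩ.
V_out = 19.1 × 6.474/(15.66 + 6.474) = 5.587 V.
(Unloaded: V_out = x·V_DC = 6.21 V.)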